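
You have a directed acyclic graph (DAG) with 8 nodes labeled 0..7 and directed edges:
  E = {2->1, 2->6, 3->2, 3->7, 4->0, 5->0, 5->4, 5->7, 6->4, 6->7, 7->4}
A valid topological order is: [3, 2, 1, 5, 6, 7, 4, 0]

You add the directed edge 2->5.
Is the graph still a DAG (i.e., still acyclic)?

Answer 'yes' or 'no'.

Answer: yes

Derivation:
Given toposort: [3, 2, 1, 5, 6, 7, 4, 0]
Position of 2: index 1; position of 5: index 3
New edge 2->5: forward
Forward edge: respects the existing order. Still a DAG, same toposort still valid.
Still a DAG? yes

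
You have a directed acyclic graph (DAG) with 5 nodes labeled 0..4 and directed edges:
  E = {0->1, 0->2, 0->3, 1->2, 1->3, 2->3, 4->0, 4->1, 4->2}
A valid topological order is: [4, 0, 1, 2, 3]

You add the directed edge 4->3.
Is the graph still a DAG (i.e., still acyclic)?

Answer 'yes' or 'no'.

Answer: yes

Derivation:
Given toposort: [4, 0, 1, 2, 3]
Position of 4: index 0; position of 3: index 4
New edge 4->3: forward
Forward edge: respects the existing order. Still a DAG, same toposort still valid.
Still a DAG? yes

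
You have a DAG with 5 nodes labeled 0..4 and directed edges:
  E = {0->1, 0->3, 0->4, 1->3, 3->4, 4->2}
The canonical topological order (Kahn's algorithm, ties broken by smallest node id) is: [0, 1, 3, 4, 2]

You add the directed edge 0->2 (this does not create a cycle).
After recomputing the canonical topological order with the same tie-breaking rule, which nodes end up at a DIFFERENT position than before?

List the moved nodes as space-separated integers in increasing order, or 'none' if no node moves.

Answer: none

Derivation:
Old toposort: [0, 1, 3, 4, 2]
Added edge 0->2
Recompute Kahn (smallest-id tiebreak):
  initial in-degrees: [0, 1, 2, 2, 2]
  ready (indeg=0): [0]
  pop 0: indeg[1]->0; indeg[2]->1; indeg[3]->1; indeg[4]->1 | ready=[1] | order so far=[0]
  pop 1: indeg[3]->0 | ready=[3] | order so far=[0, 1]
  pop 3: indeg[4]->0 | ready=[4] | order so far=[0, 1, 3]
  pop 4: indeg[2]->0 | ready=[2] | order so far=[0, 1, 3, 4]
  pop 2: no out-edges | ready=[] | order so far=[0, 1, 3, 4, 2]
New canonical toposort: [0, 1, 3, 4, 2]
Compare positions:
  Node 0: index 0 -> 0 (same)
  Node 1: index 1 -> 1 (same)
  Node 2: index 4 -> 4 (same)
  Node 3: index 2 -> 2 (same)
  Node 4: index 3 -> 3 (same)
Nodes that changed position: none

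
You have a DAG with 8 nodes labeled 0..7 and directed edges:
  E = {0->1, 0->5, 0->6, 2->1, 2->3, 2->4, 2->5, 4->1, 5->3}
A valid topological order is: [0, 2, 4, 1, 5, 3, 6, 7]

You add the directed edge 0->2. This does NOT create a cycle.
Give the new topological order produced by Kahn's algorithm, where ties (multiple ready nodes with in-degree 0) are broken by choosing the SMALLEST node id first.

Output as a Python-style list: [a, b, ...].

Answer: [0, 2, 4, 1, 5, 3, 6, 7]

Derivation:
Old toposort: [0, 2, 4, 1, 5, 3, 6, 7]
Added edge: 0->2
Position of 0 (0) < position of 2 (1). Old order still valid.
Run Kahn's algorithm (break ties by smallest node id):
  initial in-degrees: [0, 3, 1, 2, 1, 2, 1, 0]
  ready (indeg=0): [0, 7]
  pop 0: indeg[1]->2; indeg[2]->0; indeg[5]->1; indeg[6]->0 | ready=[2, 6, 7] | order so far=[0]
  pop 2: indeg[1]->1; indeg[3]->1; indeg[4]->0; indeg[5]->0 | ready=[4, 5, 6, 7] | order so far=[0, 2]
  pop 4: indeg[1]->0 | ready=[1, 5, 6, 7] | order so far=[0, 2, 4]
  pop 1: no out-edges | ready=[5, 6, 7] | order so far=[0, 2, 4, 1]
  pop 5: indeg[3]->0 | ready=[3, 6, 7] | order so far=[0, 2, 4, 1, 5]
  pop 3: no out-edges | ready=[6, 7] | order so far=[0, 2, 4, 1, 5, 3]
  pop 6: no out-edges | ready=[7] | order so far=[0, 2, 4, 1, 5, 3, 6]
  pop 7: no out-edges | ready=[] | order so far=[0, 2, 4, 1, 5, 3, 6, 7]
  Result: [0, 2, 4, 1, 5, 3, 6, 7]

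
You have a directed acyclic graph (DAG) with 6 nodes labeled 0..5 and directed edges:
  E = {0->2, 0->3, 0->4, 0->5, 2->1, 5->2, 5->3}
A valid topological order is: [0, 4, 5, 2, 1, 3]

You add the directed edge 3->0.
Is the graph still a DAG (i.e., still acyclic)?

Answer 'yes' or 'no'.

Answer: no

Derivation:
Given toposort: [0, 4, 5, 2, 1, 3]
Position of 3: index 5; position of 0: index 0
New edge 3->0: backward (u after v in old order)
Backward edge: old toposort is now invalid. Check if this creates a cycle.
Does 0 already reach 3? Reachable from 0: [0, 1, 2, 3, 4, 5]. YES -> cycle!
Still a DAG? no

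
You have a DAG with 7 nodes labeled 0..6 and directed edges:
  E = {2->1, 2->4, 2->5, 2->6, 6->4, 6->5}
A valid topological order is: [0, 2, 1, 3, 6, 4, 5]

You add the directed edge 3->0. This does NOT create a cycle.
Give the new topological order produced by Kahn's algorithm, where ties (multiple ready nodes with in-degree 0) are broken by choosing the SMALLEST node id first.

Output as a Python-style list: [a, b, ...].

Old toposort: [0, 2, 1, 3, 6, 4, 5]
Added edge: 3->0
Position of 3 (3) > position of 0 (0). Must reorder: 3 must now come before 0.
Run Kahn's algorithm (break ties by smallest node id):
  initial in-degrees: [1, 1, 0, 0, 2, 2, 1]
  ready (indeg=0): [2, 3]
  pop 2: indeg[1]->0; indeg[4]->1; indeg[5]->1; indeg[6]->0 | ready=[1, 3, 6] | order so far=[2]
  pop 1: no out-edges | ready=[3, 6] | order so far=[2, 1]
  pop 3: indeg[0]->0 | ready=[0, 6] | order so far=[2, 1, 3]
  pop 0: no out-edges | ready=[6] | order so far=[2, 1, 3, 0]
  pop 6: indeg[4]->0; indeg[5]->0 | ready=[4, 5] | order so far=[2, 1, 3, 0, 6]
  pop 4: no out-edges | ready=[5] | order so far=[2, 1, 3, 0, 6, 4]
  pop 5: no out-edges | ready=[] | order so far=[2, 1, 3, 0, 6, 4, 5]
  Result: [2, 1, 3, 0, 6, 4, 5]

Answer: [2, 1, 3, 0, 6, 4, 5]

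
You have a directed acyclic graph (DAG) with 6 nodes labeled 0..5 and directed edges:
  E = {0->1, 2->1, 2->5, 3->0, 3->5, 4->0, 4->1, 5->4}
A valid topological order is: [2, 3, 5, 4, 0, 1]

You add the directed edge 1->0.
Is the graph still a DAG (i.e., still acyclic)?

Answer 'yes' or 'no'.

Given toposort: [2, 3, 5, 4, 0, 1]
Position of 1: index 5; position of 0: index 4
New edge 1->0: backward (u after v in old order)
Backward edge: old toposort is now invalid. Check if this creates a cycle.
Does 0 already reach 1? Reachable from 0: [0, 1]. YES -> cycle!
Still a DAG? no

Answer: no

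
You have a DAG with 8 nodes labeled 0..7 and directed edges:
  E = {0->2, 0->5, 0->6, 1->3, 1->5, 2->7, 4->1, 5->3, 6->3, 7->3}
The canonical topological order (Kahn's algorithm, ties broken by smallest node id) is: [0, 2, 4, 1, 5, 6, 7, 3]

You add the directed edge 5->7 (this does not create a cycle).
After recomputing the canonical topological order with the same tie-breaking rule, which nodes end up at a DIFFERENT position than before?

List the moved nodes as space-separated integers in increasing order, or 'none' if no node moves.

Old toposort: [0, 2, 4, 1, 5, 6, 7, 3]
Added edge 5->7
Recompute Kahn (smallest-id tiebreak):
  initial in-degrees: [0, 1, 1, 4, 0, 2, 1, 2]
  ready (indeg=0): [0, 4]
  pop 0: indeg[2]->0; indeg[5]->1; indeg[6]->0 | ready=[2, 4, 6] | order so far=[0]
  pop 2: indeg[7]->1 | ready=[4, 6] | order so far=[0, 2]
  pop 4: indeg[1]->0 | ready=[1, 6] | order so far=[0, 2, 4]
  pop 1: indeg[3]->3; indeg[5]->0 | ready=[5, 6] | order so far=[0, 2, 4, 1]
  pop 5: indeg[3]->2; indeg[7]->0 | ready=[6, 7] | order so far=[0, 2, 4, 1, 5]
  pop 6: indeg[3]->1 | ready=[7] | order so far=[0, 2, 4, 1, 5, 6]
  pop 7: indeg[3]->0 | ready=[3] | order so far=[0, 2, 4, 1, 5, 6, 7]
  pop 3: no out-edges | ready=[] | order so far=[0, 2, 4, 1, 5, 6, 7, 3]
New canonical toposort: [0, 2, 4, 1, 5, 6, 7, 3]
Compare positions:
  Node 0: index 0 -> 0 (same)
  Node 1: index 3 -> 3 (same)
  Node 2: index 1 -> 1 (same)
  Node 3: index 7 -> 7 (same)
  Node 4: index 2 -> 2 (same)
  Node 5: index 4 -> 4 (same)
  Node 6: index 5 -> 5 (same)
  Node 7: index 6 -> 6 (same)
Nodes that changed position: none

Answer: none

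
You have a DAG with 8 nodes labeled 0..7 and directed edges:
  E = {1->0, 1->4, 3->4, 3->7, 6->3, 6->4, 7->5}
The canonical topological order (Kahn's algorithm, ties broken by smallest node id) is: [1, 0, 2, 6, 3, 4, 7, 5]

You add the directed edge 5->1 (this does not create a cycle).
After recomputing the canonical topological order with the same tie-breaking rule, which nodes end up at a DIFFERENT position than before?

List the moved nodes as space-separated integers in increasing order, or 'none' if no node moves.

Old toposort: [1, 0, 2, 6, 3, 4, 7, 5]
Added edge 5->1
Recompute Kahn (smallest-id tiebreak):
  initial in-degrees: [1, 1, 0, 1, 3, 1, 0, 1]
  ready (indeg=0): [2, 6]
  pop 2: no out-edges | ready=[6] | order so far=[2]
  pop 6: indeg[3]->0; indeg[4]->2 | ready=[3] | order so far=[2, 6]
  pop 3: indeg[4]->1; indeg[7]->0 | ready=[7] | order so far=[2, 6, 3]
  pop 7: indeg[5]->0 | ready=[5] | order so far=[2, 6, 3, 7]
  pop 5: indeg[1]->0 | ready=[1] | order so far=[2, 6, 3, 7, 5]
  pop 1: indeg[0]->0; indeg[4]->0 | ready=[0, 4] | order so far=[2, 6, 3, 7, 5, 1]
  pop 0: no out-edges | ready=[4] | order so far=[2, 6, 3, 7, 5, 1, 0]
  pop 4: no out-edges | ready=[] | order so far=[2, 6, 3, 7, 5, 1, 0, 4]
New canonical toposort: [2, 6, 3, 7, 5, 1, 0, 4]
Compare positions:
  Node 0: index 1 -> 6 (moved)
  Node 1: index 0 -> 5 (moved)
  Node 2: index 2 -> 0 (moved)
  Node 3: index 4 -> 2 (moved)
  Node 4: index 5 -> 7 (moved)
  Node 5: index 7 -> 4 (moved)
  Node 6: index 3 -> 1 (moved)
  Node 7: index 6 -> 3 (moved)
Nodes that changed position: 0 1 2 3 4 5 6 7

Answer: 0 1 2 3 4 5 6 7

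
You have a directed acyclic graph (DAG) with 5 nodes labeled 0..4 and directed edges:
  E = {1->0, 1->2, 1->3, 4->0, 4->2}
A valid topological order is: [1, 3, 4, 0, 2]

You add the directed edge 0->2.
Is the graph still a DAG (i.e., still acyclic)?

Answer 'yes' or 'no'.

Answer: yes

Derivation:
Given toposort: [1, 3, 4, 0, 2]
Position of 0: index 3; position of 2: index 4
New edge 0->2: forward
Forward edge: respects the existing order. Still a DAG, same toposort still valid.
Still a DAG? yes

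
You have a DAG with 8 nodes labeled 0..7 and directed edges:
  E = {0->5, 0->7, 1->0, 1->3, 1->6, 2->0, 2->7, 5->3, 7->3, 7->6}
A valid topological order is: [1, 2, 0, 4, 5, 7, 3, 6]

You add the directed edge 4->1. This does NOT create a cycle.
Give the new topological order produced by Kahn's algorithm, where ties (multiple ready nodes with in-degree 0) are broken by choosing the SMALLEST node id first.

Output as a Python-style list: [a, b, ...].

Answer: [2, 4, 1, 0, 5, 7, 3, 6]

Derivation:
Old toposort: [1, 2, 0, 4, 5, 7, 3, 6]
Added edge: 4->1
Position of 4 (3) > position of 1 (0). Must reorder: 4 must now come before 1.
Run Kahn's algorithm (break ties by smallest node id):
  initial in-degrees: [2, 1, 0, 3, 0, 1, 2, 2]
  ready (indeg=0): [2, 4]
  pop 2: indeg[0]->1; indeg[7]->1 | ready=[4] | order so far=[2]
  pop 4: indeg[1]->0 | ready=[1] | order so far=[2, 4]
  pop 1: indeg[0]->0; indeg[3]->2; indeg[6]->1 | ready=[0] | order so far=[2, 4, 1]
  pop 0: indeg[5]->0; indeg[7]->0 | ready=[5, 7] | order so far=[2, 4, 1, 0]
  pop 5: indeg[3]->1 | ready=[7] | order so far=[2, 4, 1, 0, 5]
  pop 7: indeg[3]->0; indeg[6]->0 | ready=[3, 6] | order so far=[2, 4, 1, 0, 5, 7]
  pop 3: no out-edges | ready=[6] | order so far=[2, 4, 1, 0, 5, 7, 3]
  pop 6: no out-edges | ready=[] | order so far=[2, 4, 1, 0, 5, 7, 3, 6]
  Result: [2, 4, 1, 0, 5, 7, 3, 6]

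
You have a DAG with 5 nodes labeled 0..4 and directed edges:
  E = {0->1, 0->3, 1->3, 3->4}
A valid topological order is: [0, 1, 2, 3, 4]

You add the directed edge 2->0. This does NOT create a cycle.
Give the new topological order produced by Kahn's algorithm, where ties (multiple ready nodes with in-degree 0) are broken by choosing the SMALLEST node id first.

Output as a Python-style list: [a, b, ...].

Old toposort: [0, 1, 2, 3, 4]
Added edge: 2->0
Position of 2 (2) > position of 0 (0). Must reorder: 2 must now come before 0.
Run Kahn's algorithm (break ties by smallest node id):
  initial in-degrees: [1, 1, 0, 2, 1]
  ready (indeg=0): [2]
  pop 2: indeg[0]->0 | ready=[0] | order so far=[2]
  pop 0: indeg[1]->0; indeg[3]->1 | ready=[1] | order so far=[2, 0]
  pop 1: indeg[3]->0 | ready=[3] | order so far=[2, 0, 1]
  pop 3: indeg[4]->0 | ready=[4] | order so far=[2, 0, 1, 3]
  pop 4: no out-edges | ready=[] | order so far=[2, 0, 1, 3, 4]
  Result: [2, 0, 1, 3, 4]

Answer: [2, 0, 1, 3, 4]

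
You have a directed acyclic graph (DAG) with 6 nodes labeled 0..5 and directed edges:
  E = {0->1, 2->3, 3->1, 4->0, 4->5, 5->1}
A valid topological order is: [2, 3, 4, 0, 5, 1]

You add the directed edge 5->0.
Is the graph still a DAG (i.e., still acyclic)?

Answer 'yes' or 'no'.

Given toposort: [2, 3, 4, 0, 5, 1]
Position of 5: index 4; position of 0: index 3
New edge 5->0: backward (u after v in old order)
Backward edge: old toposort is now invalid. Check if this creates a cycle.
Does 0 already reach 5? Reachable from 0: [0, 1]. NO -> still a DAG (reorder needed).
Still a DAG? yes

Answer: yes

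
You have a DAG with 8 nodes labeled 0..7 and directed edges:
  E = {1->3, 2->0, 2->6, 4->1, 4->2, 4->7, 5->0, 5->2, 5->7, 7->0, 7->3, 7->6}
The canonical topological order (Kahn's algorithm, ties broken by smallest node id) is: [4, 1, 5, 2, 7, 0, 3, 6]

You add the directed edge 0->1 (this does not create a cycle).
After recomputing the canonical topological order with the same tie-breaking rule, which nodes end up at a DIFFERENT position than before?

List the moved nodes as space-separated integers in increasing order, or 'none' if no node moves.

Answer: 0 1 2 5 7

Derivation:
Old toposort: [4, 1, 5, 2, 7, 0, 3, 6]
Added edge 0->1
Recompute Kahn (smallest-id tiebreak):
  initial in-degrees: [3, 2, 2, 2, 0, 0, 2, 2]
  ready (indeg=0): [4, 5]
  pop 4: indeg[1]->1; indeg[2]->1; indeg[7]->1 | ready=[5] | order so far=[4]
  pop 5: indeg[0]->2; indeg[2]->0; indeg[7]->0 | ready=[2, 7] | order so far=[4, 5]
  pop 2: indeg[0]->1; indeg[6]->1 | ready=[7] | order so far=[4, 5, 2]
  pop 7: indeg[0]->0; indeg[3]->1; indeg[6]->0 | ready=[0, 6] | order so far=[4, 5, 2, 7]
  pop 0: indeg[1]->0 | ready=[1, 6] | order so far=[4, 5, 2, 7, 0]
  pop 1: indeg[3]->0 | ready=[3, 6] | order so far=[4, 5, 2, 7, 0, 1]
  pop 3: no out-edges | ready=[6] | order so far=[4, 5, 2, 7, 0, 1, 3]
  pop 6: no out-edges | ready=[] | order so far=[4, 5, 2, 7, 0, 1, 3, 6]
New canonical toposort: [4, 5, 2, 7, 0, 1, 3, 6]
Compare positions:
  Node 0: index 5 -> 4 (moved)
  Node 1: index 1 -> 5 (moved)
  Node 2: index 3 -> 2 (moved)
  Node 3: index 6 -> 6 (same)
  Node 4: index 0 -> 0 (same)
  Node 5: index 2 -> 1 (moved)
  Node 6: index 7 -> 7 (same)
  Node 7: index 4 -> 3 (moved)
Nodes that changed position: 0 1 2 5 7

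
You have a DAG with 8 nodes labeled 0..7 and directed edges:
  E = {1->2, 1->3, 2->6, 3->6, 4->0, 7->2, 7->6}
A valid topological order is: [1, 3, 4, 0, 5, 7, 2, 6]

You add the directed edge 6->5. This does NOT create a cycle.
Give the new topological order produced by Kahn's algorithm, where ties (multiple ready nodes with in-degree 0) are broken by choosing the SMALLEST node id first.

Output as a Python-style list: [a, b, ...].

Answer: [1, 3, 4, 0, 7, 2, 6, 5]

Derivation:
Old toposort: [1, 3, 4, 0, 5, 7, 2, 6]
Added edge: 6->5
Position of 6 (7) > position of 5 (4). Must reorder: 6 must now come before 5.
Run Kahn's algorithm (break ties by smallest node id):
  initial in-degrees: [1, 0, 2, 1, 0, 1, 3, 0]
  ready (indeg=0): [1, 4, 7]
  pop 1: indeg[2]->1; indeg[3]->0 | ready=[3, 4, 7] | order so far=[1]
  pop 3: indeg[6]->2 | ready=[4, 7] | order so far=[1, 3]
  pop 4: indeg[0]->0 | ready=[0, 7] | order so far=[1, 3, 4]
  pop 0: no out-edges | ready=[7] | order so far=[1, 3, 4, 0]
  pop 7: indeg[2]->0; indeg[6]->1 | ready=[2] | order so far=[1, 3, 4, 0, 7]
  pop 2: indeg[6]->0 | ready=[6] | order so far=[1, 3, 4, 0, 7, 2]
  pop 6: indeg[5]->0 | ready=[5] | order so far=[1, 3, 4, 0, 7, 2, 6]
  pop 5: no out-edges | ready=[] | order so far=[1, 3, 4, 0, 7, 2, 6, 5]
  Result: [1, 3, 4, 0, 7, 2, 6, 5]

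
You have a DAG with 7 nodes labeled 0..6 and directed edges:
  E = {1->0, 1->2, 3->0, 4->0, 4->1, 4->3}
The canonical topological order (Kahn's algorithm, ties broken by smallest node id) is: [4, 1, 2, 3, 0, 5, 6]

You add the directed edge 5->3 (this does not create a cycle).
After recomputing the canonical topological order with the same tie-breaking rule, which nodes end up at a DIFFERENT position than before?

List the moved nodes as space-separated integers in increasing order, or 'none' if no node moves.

Old toposort: [4, 1, 2, 3, 0, 5, 6]
Added edge 5->3
Recompute Kahn (smallest-id tiebreak):
  initial in-degrees: [3, 1, 1, 2, 0, 0, 0]
  ready (indeg=0): [4, 5, 6]
  pop 4: indeg[0]->2; indeg[1]->0; indeg[3]->1 | ready=[1, 5, 6] | order so far=[4]
  pop 1: indeg[0]->1; indeg[2]->0 | ready=[2, 5, 6] | order so far=[4, 1]
  pop 2: no out-edges | ready=[5, 6] | order so far=[4, 1, 2]
  pop 5: indeg[3]->0 | ready=[3, 6] | order so far=[4, 1, 2, 5]
  pop 3: indeg[0]->0 | ready=[0, 6] | order so far=[4, 1, 2, 5, 3]
  pop 0: no out-edges | ready=[6] | order so far=[4, 1, 2, 5, 3, 0]
  pop 6: no out-edges | ready=[] | order so far=[4, 1, 2, 5, 3, 0, 6]
New canonical toposort: [4, 1, 2, 5, 3, 0, 6]
Compare positions:
  Node 0: index 4 -> 5 (moved)
  Node 1: index 1 -> 1 (same)
  Node 2: index 2 -> 2 (same)
  Node 3: index 3 -> 4 (moved)
  Node 4: index 0 -> 0 (same)
  Node 5: index 5 -> 3 (moved)
  Node 6: index 6 -> 6 (same)
Nodes that changed position: 0 3 5

Answer: 0 3 5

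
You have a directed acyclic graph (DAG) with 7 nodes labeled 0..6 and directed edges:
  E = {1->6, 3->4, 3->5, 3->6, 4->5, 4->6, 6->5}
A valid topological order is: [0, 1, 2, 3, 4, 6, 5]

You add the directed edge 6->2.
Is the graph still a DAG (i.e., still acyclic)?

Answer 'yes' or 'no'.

Given toposort: [0, 1, 2, 3, 4, 6, 5]
Position of 6: index 5; position of 2: index 2
New edge 6->2: backward (u after v in old order)
Backward edge: old toposort is now invalid. Check if this creates a cycle.
Does 2 already reach 6? Reachable from 2: [2]. NO -> still a DAG (reorder needed).
Still a DAG? yes

Answer: yes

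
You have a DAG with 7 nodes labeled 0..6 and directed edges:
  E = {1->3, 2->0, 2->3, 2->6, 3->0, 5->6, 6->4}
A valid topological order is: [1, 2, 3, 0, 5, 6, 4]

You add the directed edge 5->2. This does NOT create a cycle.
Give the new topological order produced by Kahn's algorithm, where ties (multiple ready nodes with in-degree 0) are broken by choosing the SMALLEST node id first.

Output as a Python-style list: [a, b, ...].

Answer: [1, 5, 2, 3, 0, 6, 4]

Derivation:
Old toposort: [1, 2, 3, 0, 5, 6, 4]
Added edge: 5->2
Position of 5 (4) > position of 2 (1). Must reorder: 5 must now come before 2.
Run Kahn's algorithm (break ties by smallest node id):
  initial in-degrees: [2, 0, 1, 2, 1, 0, 2]
  ready (indeg=0): [1, 5]
  pop 1: indeg[3]->1 | ready=[5] | order so far=[1]
  pop 5: indeg[2]->0; indeg[6]->1 | ready=[2] | order so far=[1, 5]
  pop 2: indeg[0]->1; indeg[3]->0; indeg[6]->0 | ready=[3, 6] | order so far=[1, 5, 2]
  pop 3: indeg[0]->0 | ready=[0, 6] | order so far=[1, 5, 2, 3]
  pop 0: no out-edges | ready=[6] | order so far=[1, 5, 2, 3, 0]
  pop 6: indeg[4]->0 | ready=[4] | order so far=[1, 5, 2, 3, 0, 6]
  pop 4: no out-edges | ready=[] | order so far=[1, 5, 2, 3, 0, 6, 4]
  Result: [1, 5, 2, 3, 0, 6, 4]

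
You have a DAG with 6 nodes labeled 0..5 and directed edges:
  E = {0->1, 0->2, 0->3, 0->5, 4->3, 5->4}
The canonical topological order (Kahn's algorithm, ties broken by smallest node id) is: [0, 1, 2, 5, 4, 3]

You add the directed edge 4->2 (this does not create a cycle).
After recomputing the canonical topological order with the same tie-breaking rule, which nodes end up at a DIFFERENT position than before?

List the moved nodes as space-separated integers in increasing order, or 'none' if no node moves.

Old toposort: [0, 1, 2, 5, 4, 3]
Added edge 4->2
Recompute Kahn (smallest-id tiebreak):
  initial in-degrees: [0, 1, 2, 2, 1, 1]
  ready (indeg=0): [0]
  pop 0: indeg[1]->0; indeg[2]->1; indeg[3]->1; indeg[5]->0 | ready=[1, 5] | order so far=[0]
  pop 1: no out-edges | ready=[5] | order so far=[0, 1]
  pop 5: indeg[4]->0 | ready=[4] | order so far=[0, 1, 5]
  pop 4: indeg[2]->0; indeg[3]->0 | ready=[2, 3] | order so far=[0, 1, 5, 4]
  pop 2: no out-edges | ready=[3] | order so far=[0, 1, 5, 4, 2]
  pop 3: no out-edges | ready=[] | order so far=[0, 1, 5, 4, 2, 3]
New canonical toposort: [0, 1, 5, 4, 2, 3]
Compare positions:
  Node 0: index 0 -> 0 (same)
  Node 1: index 1 -> 1 (same)
  Node 2: index 2 -> 4 (moved)
  Node 3: index 5 -> 5 (same)
  Node 4: index 4 -> 3 (moved)
  Node 5: index 3 -> 2 (moved)
Nodes that changed position: 2 4 5

Answer: 2 4 5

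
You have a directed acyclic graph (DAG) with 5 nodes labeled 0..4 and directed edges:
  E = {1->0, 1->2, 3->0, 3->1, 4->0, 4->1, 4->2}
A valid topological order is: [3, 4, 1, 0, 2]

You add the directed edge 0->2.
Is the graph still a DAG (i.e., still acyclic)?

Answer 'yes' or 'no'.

Answer: yes

Derivation:
Given toposort: [3, 4, 1, 0, 2]
Position of 0: index 3; position of 2: index 4
New edge 0->2: forward
Forward edge: respects the existing order. Still a DAG, same toposort still valid.
Still a DAG? yes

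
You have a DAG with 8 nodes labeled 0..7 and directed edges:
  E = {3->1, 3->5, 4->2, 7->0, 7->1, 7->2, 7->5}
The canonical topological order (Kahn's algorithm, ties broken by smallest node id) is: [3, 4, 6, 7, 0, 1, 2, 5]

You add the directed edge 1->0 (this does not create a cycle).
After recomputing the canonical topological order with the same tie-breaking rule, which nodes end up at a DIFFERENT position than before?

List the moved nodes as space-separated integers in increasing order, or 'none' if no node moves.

Answer: 0 1

Derivation:
Old toposort: [3, 4, 6, 7, 0, 1, 2, 5]
Added edge 1->0
Recompute Kahn (smallest-id tiebreak):
  initial in-degrees: [2, 2, 2, 0, 0, 2, 0, 0]
  ready (indeg=0): [3, 4, 6, 7]
  pop 3: indeg[1]->1; indeg[5]->1 | ready=[4, 6, 7] | order so far=[3]
  pop 4: indeg[2]->1 | ready=[6, 7] | order so far=[3, 4]
  pop 6: no out-edges | ready=[7] | order so far=[3, 4, 6]
  pop 7: indeg[0]->1; indeg[1]->0; indeg[2]->0; indeg[5]->0 | ready=[1, 2, 5] | order so far=[3, 4, 6, 7]
  pop 1: indeg[0]->0 | ready=[0, 2, 5] | order so far=[3, 4, 6, 7, 1]
  pop 0: no out-edges | ready=[2, 5] | order so far=[3, 4, 6, 7, 1, 0]
  pop 2: no out-edges | ready=[5] | order so far=[3, 4, 6, 7, 1, 0, 2]
  pop 5: no out-edges | ready=[] | order so far=[3, 4, 6, 7, 1, 0, 2, 5]
New canonical toposort: [3, 4, 6, 7, 1, 0, 2, 5]
Compare positions:
  Node 0: index 4 -> 5 (moved)
  Node 1: index 5 -> 4 (moved)
  Node 2: index 6 -> 6 (same)
  Node 3: index 0 -> 0 (same)
  Node 4: index 1 -> 1 (same)
  Node 5: index 7 -> 7 (same)
  Node 6: index 2 -> 2 (same)
  Node 7: index 3 -> 3 (same)
Nodes that changed position: 0 1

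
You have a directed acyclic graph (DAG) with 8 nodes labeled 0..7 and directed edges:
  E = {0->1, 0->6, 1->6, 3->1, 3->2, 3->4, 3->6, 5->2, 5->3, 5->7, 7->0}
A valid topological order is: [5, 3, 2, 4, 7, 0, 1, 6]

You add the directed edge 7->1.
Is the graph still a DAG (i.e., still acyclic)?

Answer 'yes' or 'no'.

Given toposort: [5, 3, 2, 4, 7, 0, 1, 6]
Position of 7: index 4; position of 1: index 6
New edge 7->1: forward
Forward edge: respects the existing order. Still a DAG, same toposort still valid.
Still a DAG? yes

Answer: yes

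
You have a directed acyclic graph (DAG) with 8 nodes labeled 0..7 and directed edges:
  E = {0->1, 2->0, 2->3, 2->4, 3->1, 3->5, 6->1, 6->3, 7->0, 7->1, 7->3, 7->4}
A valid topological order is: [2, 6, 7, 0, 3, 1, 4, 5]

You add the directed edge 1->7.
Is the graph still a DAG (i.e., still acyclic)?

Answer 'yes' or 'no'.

Given toposort: [2, 6, 7, 0, 3, 1, 4, 5]
Position of 1: index 5; position of 7: index 2
New edge 1->7: backward (u after v in old order)
Backward edge: old toposort is now invalid. Check if this creates a cycle.
Does 7 already reach 1? Reachable from 7: [0, 1, 3, 4, 5, 7]. YES -> cycle!
Still a DAG? no

Answer: no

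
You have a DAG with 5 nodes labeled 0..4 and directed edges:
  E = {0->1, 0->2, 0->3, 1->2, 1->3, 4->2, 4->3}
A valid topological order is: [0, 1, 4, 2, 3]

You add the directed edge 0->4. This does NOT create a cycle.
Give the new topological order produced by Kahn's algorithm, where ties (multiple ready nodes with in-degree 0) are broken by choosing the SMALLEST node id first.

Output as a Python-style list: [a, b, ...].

Old toposort: [0, 1, 4, 2, 3]
Added edge: 0->4
Position of 0 (0) < position of 4 (2). Old order still valid.
Run Kahn's algorithm (break ties by smallest node id):
  initial in-degrees: [0, 1, 3, 3, 1]
  ready (indeg=0): [0]
  pop 0: indeg[1]->0; indeg[2]->2; indeg[3]->2; indeg[4]->0 | ready=[1, 4] | order so far=[0]
  pop 1: indeg[2]->1; indeg[3]->1 | ready=[4] | order so far=[0, 1]
  pop 4: indeg[2]->0; indeg[3]->0 | ready=[2, 3] | order so far=[0, 1, 4]
  pop 2: no out-edges | ready=[3] | order so far=[0, 1, 4, 2]
  pop 3: no out-edges | ready=[] | order so far=[0, 1, 4, 2, 3]
  Result: [0, 1, 4, 2, 3]

Answer: [0, 1, 4, 2, 3]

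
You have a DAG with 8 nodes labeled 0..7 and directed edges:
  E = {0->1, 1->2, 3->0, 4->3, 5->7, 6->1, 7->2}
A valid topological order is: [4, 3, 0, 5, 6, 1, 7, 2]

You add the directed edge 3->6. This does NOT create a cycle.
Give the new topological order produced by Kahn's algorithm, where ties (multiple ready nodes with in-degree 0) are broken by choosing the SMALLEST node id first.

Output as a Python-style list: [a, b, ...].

Answer: [4, 3, 0, 5, 6, 1, 7, 2]

Derivation:
Old toposort: [4, 3, 0, 5, 6, 1, 7, 2]
Added edge: 3->6
Position of 3 (1) < position of 6 (4). Old order still valid.
Run Kahn's algorithm (break ties by smallest node id):
  initial in-degrees: [1, 2, 2, 1, 0, 0, 1, 1]
  ready (indeg=0): [4, 5]
  pop 4: indeg[3]->0 | ready=[3, 5] | order so far=[4]
  pop 3: indeg[0]->0; indeg[6]->0 | ready=[0, 5, 6] | order so far=[4, 3]
  pop 0: indeg[1]->1 | ready=[5, 6] | order so far=[4, 3, 0]
  pop 5: indeg[7]->0 | ready=[6, 7] | order so far=[4, 3, 0, 5]
  pop 6: indeg[1]->0 | ready=[1, 7] | order so far=[4, 3, 0, 5, 6]
  pop 1: indeg[2]->1 | ready=[7] | order so far=[4, 3, 0, 5, 6, 1]
  pop 7: indeg[2]->0 | ready=[2] | order so far=[4, 3, 0, 5, 6, 1, 7]
  pop 2: no out-edges | ready=[] | order so far=[4, 3, 0, 5, 6, 1, 7, 2]
  Result: [4, 3, 0, 5, 6, 1, 7, 2]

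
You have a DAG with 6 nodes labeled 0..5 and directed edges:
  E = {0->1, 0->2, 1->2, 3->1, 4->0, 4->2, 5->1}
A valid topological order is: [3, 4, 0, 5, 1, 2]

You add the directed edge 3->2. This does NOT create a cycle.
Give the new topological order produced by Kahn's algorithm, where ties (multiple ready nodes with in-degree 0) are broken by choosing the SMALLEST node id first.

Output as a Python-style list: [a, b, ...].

Answer: [3, 4, 0, 5, 1, 2]

Derivation:
Old toposort: [3, 4, 0, 5, 1, 2]
Added edge: 3->2
Position of 3 (0) < position of 2 (5). Old order still valid.
Run Kahn's algorithm (break ties by smallest node id):
  initial in-degrees: [1, 3, 4, 0, 0, 0]
  ready (indeg=0): [3, 4, 5]
  pop 3: indeg[1]->2; indeg[2]->3 | ready=[4, 5] | order so far=[3]
  pop 4: indeg[0]->0; indeg[2]->2 | ready=[0, 5] | order so far=[3, 4]
  pop 0: indeg[1]->1; indeg[2]->1 | ready=[5] | order so far=[3, 4, 0]
  pop 5: indeg[1]->0 | ready=[1] | order so far=[3, 4, 0, 5]
  pop 1: indeg[2]->0 | ready=[2] | order so far=[3, 4, 0, 5, 1]
  pop 2: no out-edges | ready=[] | order so far=[3, 4, 0, 5, 1, 2]
  Result: [3, 4, 0, 5, 1, 2]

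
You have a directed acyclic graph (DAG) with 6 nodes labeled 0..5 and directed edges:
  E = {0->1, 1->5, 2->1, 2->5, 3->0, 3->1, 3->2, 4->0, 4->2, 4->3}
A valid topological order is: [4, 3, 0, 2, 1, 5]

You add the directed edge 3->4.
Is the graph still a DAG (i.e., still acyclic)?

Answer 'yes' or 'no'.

Answer: no

Derivation:
Given toposort: [4, 3, 0, 2, 1, 5]
Position of 3: index 1; position of 4: index 0
New edge 3->4: backward (u after v in old order)
Backward edge: old toposort is now invalid. Check if this creates a cycle.
Does 4 already reach 3? Reachable from 4: [0, 1, 2, 3, 4, 5]. YES -> cycle!
Still a DAG? no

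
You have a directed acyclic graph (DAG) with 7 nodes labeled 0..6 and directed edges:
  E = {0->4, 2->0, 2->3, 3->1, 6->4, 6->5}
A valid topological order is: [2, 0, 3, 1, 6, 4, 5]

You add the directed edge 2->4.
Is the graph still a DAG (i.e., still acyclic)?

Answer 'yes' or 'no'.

Answer: yes

Derivation:
Given toposort: [2, 0, 3, 1, 6, 4, 5]
Position of 2: index 0; position of 4: index 5
New edge 2->4: forward
Forward edge: respects the existing order. Still a DAG, same toposort still valid.
Still a DAG? yes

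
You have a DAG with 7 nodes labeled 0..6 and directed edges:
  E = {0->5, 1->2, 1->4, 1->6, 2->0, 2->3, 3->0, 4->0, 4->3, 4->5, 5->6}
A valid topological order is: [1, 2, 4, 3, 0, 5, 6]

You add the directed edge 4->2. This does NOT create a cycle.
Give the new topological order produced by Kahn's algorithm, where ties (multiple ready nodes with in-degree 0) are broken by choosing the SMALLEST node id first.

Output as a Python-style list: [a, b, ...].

Answer: [1, 4, 2, 3, 0, 5, 6]

Derivation:
Old toposort: [1, 2, 4, 3, 0, 5, 6]
Added edge: 4->2
Position of 4 (2) > position of 2 (1). Must reorder: 4 must now come before 2.
Run Kahn's algorithm (break ties by smallest node id):
  initial in-degrees: [3, 0, 2, 2, 1, 2, 2]
  ready (indeg=0): [1]
  pop 1: indeg[2]->1; indeg[4]->0; indeg[6]->1 | ready=[4] | order so far=[1]
  pop 4: indeg[0]->2; indeg[2]->0; indeg[3]->1; indeg[5]->1 | ready=[2] | order so far=[1, 4]
  pop 2: indeg[0]->1; indeg[3]->0 | ready=[3] | order so far=[1, 4, 2]
  pop 3: indeg[0]->0 | ready=[0] | order so far=[1, 4, 2, 3]
  pop 0: indeg[5]->0 | ready=[5] | order so far=[1, 4, 2, 3, 0]
  pop 5: indeg[6]->0 | ready=[6] | order so far=[1, 4, 2, 3, 0, 5]
  pop 6: no out-edges | ready=[] | order so far=[1, 4, 2, 3, 0, 5, 6]
  Result: [1, 4, 2, 3, 0, 5, 6]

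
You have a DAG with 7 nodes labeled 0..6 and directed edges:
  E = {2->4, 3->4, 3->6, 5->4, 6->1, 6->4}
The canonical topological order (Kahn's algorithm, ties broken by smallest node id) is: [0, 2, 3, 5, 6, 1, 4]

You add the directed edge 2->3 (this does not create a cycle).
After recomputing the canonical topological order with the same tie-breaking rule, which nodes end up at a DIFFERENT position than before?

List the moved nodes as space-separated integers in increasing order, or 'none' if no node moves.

Answer: none

Derivation:
Old toposort: [0, 2, 3, 5, 6, 1, 4]
Added edge 2->3
Recompute Kahn (smallest-id tiebreak):
  initial in-degrees: [0, 1, 0, 1, 4, 0, 1]
  ready (indeg=0): [0, 2, 5]
  pop 0: no out-edges | ready=[2, 5] | order so far=[0]
  pop 2: indeg[3]->0; indeg[4]->3 | ready=[3, 5] | order so far=[0, 2]
  pop 3: indeg[4]->2; indeg[6]->0 | ready=[5, 6] | order so far=[0, 2, 3]
  pop 5: indeg[4]->1 | ready=[6] | order so far=[0, 2, 3, 5]
  pop 6: indeg[1]->0; indeg[4]->0 | ready=[1, 4] | order so far=[0, 2, 3, 5, 6]
  pop 1: no out-edges | ready=[4] | order so far=[0, 2, 3, 5, 6, 1]
  pop 4: no out-edges | ready=[] | order so far=[0, 2, 3, 5, 6, 1, 4]
New canonical toposort: [0, 2, 3, 5, 6, 1, 4]
Compare positions:
  Node 0: index 0 -> 0 (same)
  Node 1: index 5 -> 5 (same)
  Node 2: index 1 -> 1 (same)
  Node 3: index 2 -> 2 (same)
  Node 4: index 6 -> 6 (same)
  Node 5: index 3 -> 3 (same)
  Node 6: index 4 -> 4 (same)
Nodes that changed position: none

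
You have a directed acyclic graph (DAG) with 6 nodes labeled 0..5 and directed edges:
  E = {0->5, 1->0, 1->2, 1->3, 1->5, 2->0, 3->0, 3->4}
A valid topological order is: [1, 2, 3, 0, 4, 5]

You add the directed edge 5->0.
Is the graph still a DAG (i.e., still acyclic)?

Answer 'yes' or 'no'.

Answer: no

Derivation:
Given toposort: [1, 2, 3, 0, 4, 5]
Position of 5: index 5; position of 0: index 3
New edge 5->0: backward (u after v in old order)
Backward edge: old toposort is now invalid. Check if this creates a cycle.
Does 0 already reach 5? Reachable from 0: [0, 5]. YES -> cycle!
Still a DAG? no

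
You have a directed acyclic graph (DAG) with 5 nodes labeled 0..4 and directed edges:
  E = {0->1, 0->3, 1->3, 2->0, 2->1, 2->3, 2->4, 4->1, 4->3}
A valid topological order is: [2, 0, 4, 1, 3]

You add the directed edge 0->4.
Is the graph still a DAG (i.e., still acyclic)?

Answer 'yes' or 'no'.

Answer: yes

Derivation:
Given toposort: [2, 0, 4, 1, 3]
Position of 0: index 1; position of 4: index 2
New edge 0->4: forward
Forward edge: respects the existing order. Still a DAG, same toposort still valid.
Still a DAG? yes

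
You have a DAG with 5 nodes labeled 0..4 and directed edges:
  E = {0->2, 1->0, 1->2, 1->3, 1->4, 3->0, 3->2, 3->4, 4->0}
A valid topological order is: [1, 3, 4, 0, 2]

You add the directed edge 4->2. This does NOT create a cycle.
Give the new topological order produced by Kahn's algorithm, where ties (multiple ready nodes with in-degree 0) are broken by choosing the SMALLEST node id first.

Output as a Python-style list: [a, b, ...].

Answer: [1, 3, 4, 0, 2]

Derivation:
Old toposort: [1, 3, 4, 0, 2]
Added edge: 4->2
Position of 4 (2) < position of 2 (4). Old order still valid.
Run Kahn's algorithm (break ties by smallest node id):
  initial in-degrees: [3, 0, 4, 1, 2]
  ready (indeg=0): [1]
  pop 1: indeg[0]->2; indeg[2]->3; indeg[3]->0; indeg[4]->1 | ready=[3] | order so far=[1]
  pop 3: indeg[0]->1; indeg[2]->2; indeg[4]->0 | ready=[4] | order so far=[1, 3]
  pop 4: indeg[0]->0; indeg[2]->1 | ready=[0] | order so far=[1, 3, 4]
  pop 0: indeg[2]->0 | ready=[2] | order so far=[1, 3, 4, 0]
  pop 2: no out-edges | ready=[] | order so far=[1, 3, 4, 0, 2]
  Result: [1, 3, 4, 0, 2]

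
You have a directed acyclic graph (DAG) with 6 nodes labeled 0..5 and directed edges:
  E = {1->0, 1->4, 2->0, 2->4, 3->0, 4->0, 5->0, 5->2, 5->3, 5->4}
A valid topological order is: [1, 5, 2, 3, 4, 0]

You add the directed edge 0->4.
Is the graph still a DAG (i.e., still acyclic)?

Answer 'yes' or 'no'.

Given toposort: [1, 5, 2, 3, 4, 0]
Position of 0: index 5; position of 4: index 4
New edge 0->4: backward (u after v in old order)
Backward edge: old toposort is now invalid. Check if this creates a cycle.
Does 4 already reach 0? Reachable from 4: [0, 4]. YES -> cycle!
Still a DAG? no

Answer: no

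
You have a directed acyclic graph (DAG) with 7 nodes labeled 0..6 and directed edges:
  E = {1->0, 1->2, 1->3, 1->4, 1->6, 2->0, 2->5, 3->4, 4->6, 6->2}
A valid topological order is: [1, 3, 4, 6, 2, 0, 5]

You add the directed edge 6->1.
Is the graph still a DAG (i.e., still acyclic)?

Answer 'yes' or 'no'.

Given toposort: [1, 3, 4, 6, 2, 0, 5]
Position of 6: index 3; position of 1: index 0
New edge 6->1: backward (u after v in old order)
Backward edge: old toposort is now invalid. Check if this creates a cycle.
Does 1 already reach 6? Reachable from 1: [0, 1, 2, 3, 4, 5, 6]. YES -> cycle!
Still a DAG? no

Answer: no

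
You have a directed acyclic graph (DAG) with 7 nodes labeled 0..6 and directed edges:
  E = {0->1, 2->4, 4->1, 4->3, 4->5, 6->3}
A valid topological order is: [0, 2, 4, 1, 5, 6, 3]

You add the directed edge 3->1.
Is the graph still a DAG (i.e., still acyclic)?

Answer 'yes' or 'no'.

Answer: yes

Derivation:
Given toposort: [0, 2, 4, 1, 5, 6, 3]
Position of 3: index 6; position of 1: index 3
New edge 3->1: backward (u after v in old order)
Backward edge: old toposort is now invalid. Check if this creates a cycle.
Does 1 already reach 3? Reachable from 1: [1]. NO -> still a DAG (reorder needed).
Still a DAG? yes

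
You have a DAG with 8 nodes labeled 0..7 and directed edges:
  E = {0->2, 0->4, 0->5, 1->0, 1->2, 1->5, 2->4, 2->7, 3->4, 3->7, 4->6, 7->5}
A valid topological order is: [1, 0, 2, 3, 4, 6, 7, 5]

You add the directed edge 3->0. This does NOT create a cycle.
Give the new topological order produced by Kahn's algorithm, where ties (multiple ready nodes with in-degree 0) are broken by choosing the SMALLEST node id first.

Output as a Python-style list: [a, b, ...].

Old toposort: [1, 0, 2, 3, 4, 6, 7, 5]
Added edge: 3->0
Position of 3 (3) > position of 0 (1). Must reorder: 3 must now come before 0.
Run Kahn's algorithm (break ties by smallest node id):
  initial in-degrees: [2, 0, 2, 0, 3, 3, 1, 2]
  ready (indeg=0): [1, 3]
  pop 1: indeg[0]->1; indeg[2]->1; indeg[5]->2 | ready=[3] | order so far=[1]
  pop 3: indeg[0]->0; indeg[4]->2; indeg[7]->1 | ready=[0] | order so far=[1, 3]
  pop 0: indeg[2]->0; indeg[4]->1; indeg[5]->1 | ready=[2] | order so far=[1, 3, 0]
  pop 2: indeg[4]->0; indeg[7]->0 | ready=[4, 7] | order so far=[1, 3, 0, 2]
  pop 4: indeg[6]->0 | ready=[6, 7] | order so far=[1, 3, 0, 2, 4]
  pop 6: no out-edges | ready=[7] | order so far=[1, 3, 0, 2, 4, 6]
  pop 7: indeg[5]->0 | ready=[5] | order so far=[1, 3, 0, 2, 4, 6, 7]
  pop 5: no out-edges | ready=[] | order so far=[1, 3, 0, 2, 4, 6, 7, 5]
  Result: [1, 3, 0, 2, 4, 6, 7, 5]

Answer: [1, 3, 0, 2, 4, 6, 7, 5]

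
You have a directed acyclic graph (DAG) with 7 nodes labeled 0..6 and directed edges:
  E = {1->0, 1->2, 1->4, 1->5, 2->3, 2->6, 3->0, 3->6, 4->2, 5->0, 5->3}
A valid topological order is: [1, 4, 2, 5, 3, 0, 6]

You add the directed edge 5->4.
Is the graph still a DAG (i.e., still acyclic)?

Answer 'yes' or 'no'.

Given toposort: [1, 4, 2, 5, 3, 0, 6]
Position of 5: index 3; position of 4: index 1
New edge 5->4: backward (u after v in old order)
Backward edge: old toposort is now invalid. Check if this creates a cycle.
Does 4 already reach 5? Reachable from 4: [0, 2, 3, 4, 6]. NO -> still a DAG (reorder needed).
Still a DAG? yes

Answer: yes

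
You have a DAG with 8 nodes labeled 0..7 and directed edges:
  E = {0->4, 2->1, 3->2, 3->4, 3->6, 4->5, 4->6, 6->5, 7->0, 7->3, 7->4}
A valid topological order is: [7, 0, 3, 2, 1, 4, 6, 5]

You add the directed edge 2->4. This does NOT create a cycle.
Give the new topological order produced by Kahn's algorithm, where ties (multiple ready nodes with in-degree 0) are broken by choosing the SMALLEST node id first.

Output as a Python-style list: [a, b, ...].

Old toposort: [7, 0, 3, 2, 1, 4, 6, 5]
Added edge: 2->4
Position of 2 (3) < position of 4 (5). Old order still valid.
Run Kahn's algorithm (break ties by smallest node id):
  initial in-degrees: [1, 1, 1, 1, 4, 2, 2, 0]
  ready (indeg=0): [7]
  pop 7: indeg[0]->0; indeg[3]->0; indeg[4]->3 | ready=[0, 3] | order so far=[7]
  pop 0: indeg[4]->2 | ready=[3] | order so far=[7, 0]
  pop 3: indeg[2]->0; indeg[4]->1; indeg[6]->1 | ready=[2] | order so far=[7, 0, 3]
  pop 2: indeg[1]->0; indeg[4]->0 | ready=[1, 4] | order so far=[7, 0, 3, 2]
  pop 1: no out-edges | ready=[4] | order so far=[7, 0, 3, 2, 1]
  pop 4: indeg[5]->1; indeg[6]->0 | ready=[6] | order so far=[7, 0, 3, 2, 1, 4]
  pop 6: indeg[5]->0 | ready=[5] | order so far=[7, 0, 3, 2, 1, 4, 6]
  pop 5: no out-edges | ready=[] | order so far=[7, 0, 3, 2, 1, 4, 6, 5]
  Result: [7, 0, 3, 2, 1, 4, 6, 5]

Answer: [7, 0, 3, 2, 1, 4, 6, 5]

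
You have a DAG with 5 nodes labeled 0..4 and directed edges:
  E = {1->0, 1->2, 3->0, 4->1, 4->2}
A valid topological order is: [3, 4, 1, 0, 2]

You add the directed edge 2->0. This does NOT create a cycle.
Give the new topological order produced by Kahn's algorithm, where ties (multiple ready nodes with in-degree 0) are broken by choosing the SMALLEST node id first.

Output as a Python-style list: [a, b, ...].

Old toposort: [3, 4, 1, 0, 2]
Added edge: 2->0
Position of 2 (4) > position of 0 (3). Must reorder: 2 must now come before 0.
Run Kahn's algorithm (break ties by smallest node id):
  initial in-degrees: [3, 1, 2, 0, 0]
  ready (indeg=0): [3, 4]
  pop 3: indeg[0]->2 | ready=[4] | order so far=[3]
  pop 4: indeg[1]->0; indeg[2]->1 | ready=[1] | order so far=[3, 4]
  pop 1: indeg[0]->1; indeg[2]->0 | ready=[2] | order so far=[3, 4, 1]
  pop 2: indeg[0]->0 | ready=[0] | order so far=[3, 4, 1, 2]
  pop 0: no out-edges | ready=[] | order so far=[3, 4, 1, 2, 0]
  Result: [3, 4, 1, 2, 0]

Answer: [3, 4, 1, 2, 0]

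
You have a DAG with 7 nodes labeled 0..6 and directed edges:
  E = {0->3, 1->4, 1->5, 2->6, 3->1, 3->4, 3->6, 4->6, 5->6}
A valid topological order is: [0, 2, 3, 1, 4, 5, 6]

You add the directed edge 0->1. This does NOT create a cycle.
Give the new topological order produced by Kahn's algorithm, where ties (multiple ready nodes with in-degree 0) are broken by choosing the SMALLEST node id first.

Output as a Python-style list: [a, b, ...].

Answer: [0, 2, 3, 1, 4, 5, 6]

Derivation:
Old toposort: [0, 2, 3, 1, 4, 5, 6]
Added edge: 0->1
Position of 0 (0) < position of 1 (3). Old order still valid.
Run Kahn's algorithm (break ties by smallest node id):
  initial in-degrees: [0, 2, 0, 1, 2, 1, 4]
  ready (indeg=0): [0, 2]
  pop 0: indeg[1]->1; indeg[3]->0 | ready=[2, 3] | order so far=[0]
  pop 2: indeg[6]->3 | ready=[3] | order so far=[0, 2]
  pop 3: indeg[1]->0; indeg[4]->1; indeg[6]->2 | ready=[1] | order so far=[0, 2, 3]
  pop 1: indeg[4]->0; indeg[5]->0 | ready=[4, 5] | order so far=[0, 2, 3, 1]
  pop 4: indeg[6]->1 | ready=[5] | order so far=[0, 2, 3, 1, 4]
  pop 5: indeg[6]->0 | ready=[6] | order so far=[0, 2, 3, 1, 4, 5]
  pop 6: no out-edges | ready=[] | order so far=[0, 2, 3, 1, 4, 5, 6]
  Result: [0, 2, 3, 1, 4, 5, 6]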